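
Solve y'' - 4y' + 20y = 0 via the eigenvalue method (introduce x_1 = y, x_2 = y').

y(t) = K_1e^(2t)cos(4t) + K_2e^(2t)sin(4t)

Let x_1 = y, x_2 = y'. Then x_1' = x_2 and x_2' = -20x_1 + 4x_2.
A = [[0,1],[-20,4]]; det(A-λI) = λ^2 - 4λ + 20.
Eigenvalues λ = 2 ± 4i.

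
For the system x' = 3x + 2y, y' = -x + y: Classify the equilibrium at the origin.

A = [[3,2],[-1,1]]; det(A-λI) = λ^2 - 4λ + 5.
λ = 2 ± i: positive real part.

unstable spiral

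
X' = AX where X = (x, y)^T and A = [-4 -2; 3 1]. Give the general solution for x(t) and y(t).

Coefficient matrix A = [[-4, -2], [3, 1]].
Characteristic polynomial det(A - λI) = λ^2 + 3λ + 2 = 0.
Eigenvalues λ = -2, -1.
For λ=-2: (A-λI) row 1 is [-2, -2], so an eigenvector is (-1, 1).
For λ=-1: (A-λI) row 1 is [-3, -2], so an eigenvector is (-2, 3).
General solution: c_1e^(-2t)(-1,1) + c_2e^(-t)(-2,3).

x(t) = -c_1e^(-2t) - 2c_2e^(-t), y(t) = c_1e^(-2t) + 3c_2e^(-t)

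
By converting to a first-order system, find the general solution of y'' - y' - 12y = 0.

y(t) = c_1e^(4t) + c_2e^(-3t)

Let x_1 = y, x_2 = y'. Then x_1' = x_2 and x_2' = 12x_1 + x_2.
A = [[0,1],[12,1]]; det(A-λI) = λ^2 - λ - 12.
Eigenvalues λ = 4, -3 with eigenvectors (1,4), (1,-3).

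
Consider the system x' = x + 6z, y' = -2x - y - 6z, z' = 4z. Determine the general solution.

Coefficient matrix A = [[1, 0, 6], [-2, -1, -6], [0, 0, 4]].
det(A - λI) = 0 gives eigenvalues λ = 1, 4, -1.
For λ=1: eigenvector (1,-1,0).
For λ=4: eigenvector (2,-2,1).
For λ=-1: eigenvector (0,1,0).
General solution: c_1e^(t)(1,-1,0) + c_2e^(4t)(2,-2,1) + c_3e^(-t)(0,1,0).

x(t) = c_1e^(t) + 2c_2e^(4t), y(t) = -c_1e^(t) - 2c_2e^(4t) + c_3e^(-t), z(t) = c_2e^(4t)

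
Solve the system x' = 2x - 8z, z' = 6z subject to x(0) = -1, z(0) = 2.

x(t) = -4e^(6t) + 3e^(2t), z(t) = 2e^(6t)

Coefficient matrix A = [[2, -8], [0, 6]].
Characteristic polynomial det(A - λI) = λ^2 - 8λ + 12 = 0.
Eigenvalues λ = 2, 6.
For λ=2: (A-λI) row 1 is [0, -8], so an eigenvector is (-1, 0).
For λ=6: (A-λI) row 1 is [-4, -8], so an eigenvector is (2, -1).
General solution: K_1e^(2t)(-1,0) + K_2e^(6t)(2,-1).
Applying x(0)=-1, z(0)=2 gives K_1=-3, K_2=-2.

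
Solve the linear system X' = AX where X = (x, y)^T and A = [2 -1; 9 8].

Coefficient matrix A = [[2, -1], [9, 8]].
Characteristic polynomial det(A - λI) = λ^2 - 10λ + 25 = 0.
Single eigenvalue λ = 5 with algebraic multiplicity 2.
Eigenvector v = (-1,3); generalized eigenvector w with (A-λI)w=v is (0,1).
General solution: e^(5t)[c_1·v + c_2·(t·v + w)].

x(t) = -c_1e^(5t) - c_2te^(5t), y(t) = 3c_1e^(5t) + 3c_2te^(5t) + c_2e^(5t)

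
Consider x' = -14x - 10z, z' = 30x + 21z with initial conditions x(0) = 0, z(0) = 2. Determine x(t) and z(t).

x(t) = -4e^(6t) + 4e^(t), z(t) = 8e^(6t) - 6e^(t)

Coefficient matrix A = [[-14, -10], [30, 21]].
Characteristic polynomial det(A - λI) = λ^2 - 7λ + 6 = 0.
Eigenvalues λ = 1, 6.
For λ=1: (A-λI) row 1 is [-15, -10], so an eigenvector is (2, -3).
For λ=6: (A-λI) row 1 is [-20, -10], so an eigenvector is (1, -2).
General solution: c_1e^(t)(2,-3) + c_2e^(6t)(1,-2).
Applying x(0)=0, z(0)=2 gives c_1=2, c_2=-4.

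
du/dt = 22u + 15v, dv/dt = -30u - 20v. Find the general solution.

u(t) = -c_1e^(t)sin(3t) + 2c_1e^(t)cos(3t) + 2c_2e^(t)sin(3t) + c_2e^(t)cos(3t), v(t) = c_1e^(t)sin(3t) - 3c_1e^(t)cos(3t) - 3c_2e^(t)sin(3t) - c_2e^(t)cos(3t)

Coefficient matrix A = [[22, 15], [-30, -20]].
Characteristic polynomial det(A - λI) = λ^2 - 2λ + 10 = 0.
Eigenvalues λ = 1 ± 3i (complex conjugate pair).
For λ=1+3i: an eigenvector is (2,-3) - i(-1,1) = (2 + i, -3 - i).
A real fundamental pair from Re and Im of e^((1+3i)t)v: X_1 = e^(t)(cos(3t)·(2,-3) + sin(3t)·(-1,1)), X_2 = e^(t)(sin(3t)·(2,-3) - cos(3t)·(-1,1)).
General solution: c_1X_1 + c_2X_2.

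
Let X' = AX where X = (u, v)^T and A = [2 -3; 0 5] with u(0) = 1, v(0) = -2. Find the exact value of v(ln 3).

A = [[2,-3],[0,5]]; eigenvalues λ = 5, 2.
Eigenvectors: (1,-1) for λ=5, (-1,0) for λ=2.
From the initial condition, c_1 = 2, c_2 = 1.
v(ln 3) = (2)(3^5)(-1) + (1)(3^2)(0) = -486.

-486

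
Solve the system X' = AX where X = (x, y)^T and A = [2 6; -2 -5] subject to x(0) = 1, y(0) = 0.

Coefficient matrix A = [[2, 6], [-2, -5]].
Characteristic polynomial det(A - λI) = λ^2 + 3λ + 2 = 0.
Eigenvalues λ = -1, -2.
For λ=-1: (A-λI) row 1 is [3, 6], so an eigenvector is (-2, 1).
For λ=-2: (A-λI) row 1 is [4, 6], so an eigenvector is (3, -2).
General solution: c_1e^(-t)(-2,1) + c_2e^(-2t)(3,-2).
Applying x(0)=1, y(0)=0 gives c_1=-2, c_2=-1.

x(t) = 4e^(-t) - 3e^(-2t), y(t) = -2e^(-t) + 2e^(-2t)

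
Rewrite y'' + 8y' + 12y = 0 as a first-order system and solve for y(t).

y(t) = C_1e^(-6t) + C_2e^(-2t)

Let x_1 = y, x_2 = y'. Then x_1' = x_2 and x_2' = -12x_1 - 8x_2.
A = [[0,1],[-12,-8]]; det(A-λI) = λ^2 + 8λ + 12.
Eigenvalues λ = -6, -2 with eigenvectors (1,-6), (1,-2).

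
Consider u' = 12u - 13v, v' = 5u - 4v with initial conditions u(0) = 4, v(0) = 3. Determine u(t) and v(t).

Coefficient matrix A = [[12, -13], [5, -4]].
Characteristic polynomial det(A - λI) = λ^2 - 8λ + 17 = 0.
Eigenvalues λ = 4 ± i (complex conjugate pair).
For λ=4+i: an eigenvector is (3,2) - i(-2,-1) = (3 + 2i, 2 + i).
A real fundamental pair from Re and Im of e^((4+i)t)v: X_1 = e^(4t)(cos(t)·(3,2) + sin(t)·(-2,-1)), X_2 = e^(4t)(sin(t)·(3,2) - cos(t)·(-2,-1)).
General solution: C_1X_1 + C_2X_2.
Applying u(0)=4, v(0)=3 gives C_1=2, C_2=-1.

u(t) = -7e^(4t)sin(t) + 4e^(4t)cos(t), v(t) = -4e^(4t)sin(t) + 3e^(4t)cos(t)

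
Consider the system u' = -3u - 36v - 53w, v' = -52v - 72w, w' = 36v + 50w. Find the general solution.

Coefficient matrix A = [[-3, -36, -53], [0, -52, -72], [0, 36, 50]].
det(A - λI) = 0 gives eigenvalues λ = -3, -4, 2.
For λ=-3: eigenvector (1,0,0).
For λ=-4: eigenvector (2,3,-2).
For λ=2: eigenvector (3,4,-3).
General solution: c_1e^(-3t)(1,0,0) + c_2e^(-4t)(2,3,-2) + c_3e^(2t)(3,4,-3).

u(t) = c_1e^(-3t) + 2c_2e^(-4t) + 3c_3e^(2t), v(t) = 3c_2e^(-4t) + 4c_3e^(2t), w(t) = -2c_2e^(-4t) - 3c_3e^(2t)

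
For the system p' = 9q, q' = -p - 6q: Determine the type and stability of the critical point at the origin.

stable improper node

A = [[0,9],[-1,-6]]; det(A-λI) = λ^2 + 6λ + 9.
repeated λ = -3 with a single eigenvector.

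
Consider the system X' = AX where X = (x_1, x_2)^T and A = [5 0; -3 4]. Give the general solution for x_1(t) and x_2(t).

x_1(t) = -c_1e^(5t), x_2(t) = 3c_1e^(5t) - c_2e^(4t)

Coefficient matrix A = [[5, 0], [-3, 4]].
Characteristic polynomial det(A - λI) = λ^2 - 9λ + 20 = 0.
Eigenvalues λ = 5, 4.
For λ=5: (A-λI) row 2 is [-3, -1], so an eigenvector is (-1, 3).
For λ=4: (A-λI) row 1 is [1, 0], so an eigenvector is (0, -1).
General solution: c_1e^(5t)(-1,3) + c_2e^(4t)(0,-1).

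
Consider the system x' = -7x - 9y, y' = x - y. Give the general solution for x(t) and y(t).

Coefficient matrix A = [[-7, -9], [1, -1]].
Characteristic polynomial det(A - λI) = λ^2 + 8λ + 16 = 0.
Single eigenvalue λ = -4 with algebraic multiplicity 2.
Eigenvector v = (-3,1); generalized eigenvector w with (A-λI)w=v is (-2,1).
General solution: e^(-4t)[c_1·v + c_2·(t·v + w)].

x(t) = -3c_1e^(-4t) - 3c_2te^(-4t) - 2c_2e^(-4t), y(t) = c_1e^(-4t) + c_2te^(-4t) + c_2e^(-4t)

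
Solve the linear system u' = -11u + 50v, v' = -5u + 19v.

Coefficient matrix A = [[-11, 50], [-5, 19]].
Characteristic polynomial det(A - λI) = λ^2 - 8λ + 41 = 0.
Eigenvalues λ = 4 ± 5i (complex conjugate pair).
For λ=4+5i: an eigenvector is (1,0) - i(-3,-1) = (1 + 3i, 0 + i).
A real fundamental pair from Re and Im of e^((4+5i)t)v: X_1 = e^(4t)(cos(5t)·(1,0) + sin(5t)·(-3,-1)), X_2 = e^(4t)(sin(5t)·(1,0) - cos(5t)·(-3,-1)).
General solution: c_1X_1 + c_2X_2.

u(t) = -3c_1e^(4t)sin(5t) + c_1e^(4t)cos(5t) + c_2e^(4t)sin(5t) + 3c_2e^(4t)cos(5t), v(t) = -c_1e^(4t)sin(5t) + c_2e^(4t)cos(5t)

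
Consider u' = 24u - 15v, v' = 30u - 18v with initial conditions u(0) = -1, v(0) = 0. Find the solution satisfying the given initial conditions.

Coefficient matrix A = [[24, -15], [30, -18]].
Characteristic polynomial det(A - λI) = λ^2 - 6λ + 18 = 0.
Eigenvalues λ = 3 ± 3i (complex conjugate pair).
For λ=3+3i: an eigenvector is (1,1) - i(2,3) = (1 - 2i, 1 - 3i).
A real fundamental pair from Re and Im of e^((3+3i)t)v: X_1 = e^(3t)(cos(3t)·(1,1) + sin(3t)·(2,3)), X_2 = e^(3t)(sin(3t)·(1,1) - cos(3t)·(2,3)).
General solution: C_1X_1 + C_2X_2.
Applying u(0)=-1, v(0)=0 gives C_1=-3, C_2=-1.

u(t) = -7e^(3t)sin(3t) - e^(3t)cos(3t), v(t) = -10e^(3t)sin(3t)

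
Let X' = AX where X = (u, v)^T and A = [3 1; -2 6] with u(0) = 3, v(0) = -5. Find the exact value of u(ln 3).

A = [[3,1],[-2,6]]; eigenvalues λ = 4, 5.
Eigenvectors: (1,1) for λ=4, (-1,-2) for λ=5.
From the initial condition, c_1 = 11, c_2 = 8.
u(ln 3) = (11)(3^4)(1) + (8)(3^5)(-1) = -1053.

-1053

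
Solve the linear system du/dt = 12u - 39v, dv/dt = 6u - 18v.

Coefficient matrix A = [[12, -39], [6, -18]].
Characteristic polynomial det(A - λI) = λ^2 + 6λ + 18 = 0.
Eigenvalues λ = -3 ± 3i (complex conjugate pair).
For λ=-3+3i: an eigenvector is (-2,-1) - i(3,1) = (-2 - 3i, -1 - i).
A real fundamental pair from Re and Im of e^((-3+3i)t)v: X_1 = e^(-3t)(cos(3t)·(-2,-1) + sin(3t)·(3,1)), X_2 = e^(-3t)(sin(3t)·(-2,-1) - cos(3t)·(3,1)).
General solution: C_1X_1 + C_2X_2.

u(t) = 3C_1e^(-3t)sin(3t) - 2C_1e^(-3t)cos(3t) - 2C_2e^(-3t)sin(3t) - 3C_2e^(-3t)cos(3t), v(t) = C_1e^(-3t)sin(3t) - C_1e^(-3t)cos(3t) - C_2e^(-3t)sin(3t) - C_2e^(-3t)cos(3t)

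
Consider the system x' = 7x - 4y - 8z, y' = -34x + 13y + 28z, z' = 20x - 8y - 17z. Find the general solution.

Coefficient matrix A = [[7, -4, -8], [-34, 13, 28], [20, -8, -17]].
det(A - λI) = 0 gives eigenvalues λ = 1, 3, -1.
For λ=1: eigenvector (2,-13,8).
For λ=3: eigenvector (1,-5,3).
For λ=-1: eigenvector (0,-2,1).
General solution: K_1e^(t)(2,-13,8) + K_2e^(3t)(1,-5,3) + K_3e^(-t)(0,-2,1).

x(t) = 2K_1e^(t) + K_2e^(3t), y(t) = -13K_1e^(t) - 5K_2e^(3t) - 2K_3e^(-t), z(t) = 8K_1e^(t) + 3K_2e^(3t) + K_3e^(-t)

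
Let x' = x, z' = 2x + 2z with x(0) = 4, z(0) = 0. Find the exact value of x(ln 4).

A = [[1,0],[2,2]]; eigenvalues λ = 1, 2.
Eigenvectors: (-1,2) for λ=1, (0,1) for λ=2.
From the initial condition, c_1 = -4, c_2 = 8.
x(ln 4) = (-4)(4^1)(-1) + (8)(4^2)(0) = 16.

16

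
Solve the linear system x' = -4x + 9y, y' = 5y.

x(t) = c_1e^(5t) - c_2e^(-4t), y(t) = c_1e^(5t)

Coefficient matrix A = [[-4, 9], [0, 5]].
Characteristic polynomial det(A - λI) = λ^2 - λ - 20 = 0.
Eigenvalues λ = 5, -4.
For λ=5: (A-λI) row 1 is [-9, 9], so an eigenvector is (1, 1).
For λ=-4: (A-λI) row 1 is [0, 9], so an eigenvector is (-1, 0).
General solution: c_1e^(5t)(1,1) + c_2e^(-4t)(-1,0).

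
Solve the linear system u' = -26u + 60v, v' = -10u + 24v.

Coefficient matrix A = [[-26, 60], [-10, 24]].
Characteristic polynomial det(A - λI) = λ^2 + 2λ - 24 = 0.
Eigenvalues λ = 4, -6.
For λ=4: (A-λI) row 1 is [-30, 60], so an eigenvector is (-2, -1).
For λ=-6: (A-λI) row 1 is [-20, 60], so an eigenvector is (3, 1).
General solution: C_1e^(4t)(-2,-1) + C_2e^(-6t)(3,1).

u(t) = -2C_1e^(4t) + 3C_2e^(-6t), v(t) = -C_1e^(4t) + C_2e^(-6t)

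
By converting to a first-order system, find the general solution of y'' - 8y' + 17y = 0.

Let x_1 = y, x_2 = y'. Then x_1' = x_2 and x_2' = -17x_1 + 8x_2.
A = [[0,1],[-17,8]]; det(A-λI) = λ^2 - 8λ + 17.
Eigenvalues λ = 4 ± i.

y(t) = c_1e^(4t)cos(t) + c_2e^(4t)sin(t)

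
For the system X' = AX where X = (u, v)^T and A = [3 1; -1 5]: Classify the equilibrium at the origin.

A = [[3,1],[-1,5]]; det(A-λI) = λ^2 - 8λ + 16.
repeated λ = 4 with a single eigenvector.

unstable improper node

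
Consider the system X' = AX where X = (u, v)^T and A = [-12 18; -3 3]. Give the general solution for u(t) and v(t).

Coefficient matrix A = [[-12, 18], [-3, 3]].
Characteristic polynomial det(A - λI) = λ^2 + 9λ + 18 = 0.
Eigenvalues λ = -3, -6.
For λ=-3: (A-λI) row 1 is [-9, 18], so an eigenvector is (-2, -1).
For λ=-6: (A-λI) row 1 is [-6, 18], so an eigenvector is (3, 1).
General solution: C_1e^(-3t)(-2,-1) + C_2e^(-6t)(3,1).

u(t) = -2C_1e^(-3t) + 3C_2e^(-6t), v(t) = -C_1e^(-3t) + C_2e^(-6t)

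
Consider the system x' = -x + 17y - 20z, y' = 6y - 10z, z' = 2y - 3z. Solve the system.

Coefficient matrix A = [[-1, 17, -20], [0, 6, -10], [0, 2, -3]].
det(A - λI) = 0 gives eigenvalues λ = 1, 2, -1.
For λ=1: eigenvector (7,2,1).
For λ=2: eigenvector (15,5,2).
For λ=-1: eigenvector (1,0,0).
General solution: c_1e^(t)(7,2,1) + c_2e^(2t)(15,5,2) + c_3e^(-t)(1,0,0).

x(t) = 7c_1e^(t) + 15c_2e^(2t) + c_3e^(-t), y(t) = 2c_1e^(t) + 5c_2e^(2t), z(t) = c_1e^(t) + 2c_2e^(2t)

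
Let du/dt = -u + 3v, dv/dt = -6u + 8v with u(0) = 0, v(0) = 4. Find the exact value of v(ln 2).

240

A = [[-1,3],[-6,8]]; eigenvalues λ = 2, 5.
Eigenvectors: (-1,-1) for λ=2, (-1,-2) for λ=5.
From the initial condition, c_1 = 4, c_2 = -4.
v(ln 2) = (4)(2^2)(-1) + (-4)(2^5)(-2) = 240.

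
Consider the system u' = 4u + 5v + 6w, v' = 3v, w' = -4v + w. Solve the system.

Coefficient matrix A = [[4, 5, 6], [0, 3, 0], [0, -4, 1]].
det(A - λI) = 0 gives eigenvalues λ = 4, 3, 1.
For λ=4: eigenvector (1,0,0).
For λ=3: eigenvector (7,1,-2).
For λ=1: eigenvector (-2,0,1).
General solution: C_1e^(4t)(1,0,0) + C_2e^(3t)(7,1,-2) + C_3e^(t)(-2,0,1).

u(t) = C_1e^(4t) + 7C_2e^(3t) - 2C_3e^(t), v(t) = C_2e^(3t), w(t) = -2C_2e^(3t) + C_3e^(t)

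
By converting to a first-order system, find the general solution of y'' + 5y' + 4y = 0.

Let x_1 = y, x_2 = y'. Then x_1' = x_2 and x_2' = -4x_1 - 5x_2.
A = [[0,1],[-4,-5]]; det(A-λI) = λ^2 + 5λ + 4.
Eigenvalues λ = -1, -4 with eigenvectors (1,-1), (1,-4).

y(t) = c_1e^(-t) + c_2e^(-4t)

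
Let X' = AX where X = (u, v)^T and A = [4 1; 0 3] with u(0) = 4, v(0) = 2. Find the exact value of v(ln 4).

A = [[4,1],[0,3]]; eigenvalues λ = 3, 4.
Eigenvectors: (1,-1) for λ=3, (1,0) for λ=4.
From the initial condition, c_1 = -2, c_2 = 6.
v(ln 4) = (-2)(4^3)(-1) + (6)(4^4)(0) = 128.

128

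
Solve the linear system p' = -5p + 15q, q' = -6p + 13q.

p(t) = -K_1e^(4t)sin(3t) + 2K_1e^(4t)cos(3t) + 2K_2e^(4t)sin(3t) + K_2e^(4t)cos(3t), q(t) = -K_1e^(4t)sin(3t) + K_1e^(4t)cos(3t) + K_2e^(4t)sin(3t) + K_2e^(4t)cos(3t)

Coefficient matrix A = [[-5, 15], [-6, 13]].
Characteristic polynomial det(A - λI) = λ^2 - 8λ + 25 = 0.
Eigenvalues λ = 4 ± 3i (complex conjugate pair).
For λ=4+3i: an eigenvector is (2,1) - i(-1,-1) = (2 + i, 1 + i).
A real fundamental pair from Re and Im of e^((4+3i)t)v: X_1 = e^(4t)(cos(3t)·(2,1) + sin(3t)·(-1,-1)), X_2 = e^(4t)(sin(3t)·(2,1) - cos(3t)·(-1,-1)).
General solution: K_1X_1 + K_2X_2.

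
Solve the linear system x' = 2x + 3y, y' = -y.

Coefficient matrix A = [[2, 3], [0, -1]].
Characteristic polynomial det(A - λI) = λ^2 - λ - 2 = 0.
Eigenvalues λ = 2, -1.
For λ=2: (A-λI) row 1 is [0, 3], so an eigenvector is (1, 0).
For λ=-1: (A-λI) row 1 is [3, 3], so an eigenvector is (1, -1).
General solution: c_1e^(2t)(1,0) + c_2e^(-t)(1,-1).

x(t) = c_1e^(2t) + c_2e^(-t), y(t) = -c_2e^(-t)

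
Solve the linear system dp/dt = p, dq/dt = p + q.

p(t) = c_2e^(t), q(t) = c_1e^(t) + c_2te^(t) - 3c_2e^(t)

Coefficient matrix A = [[1, 0], [1, 1]].
Characteristic polynomial det(A - λI) = λ^2 - 2λ + 1 = 0.
Single eigenvalue λ = 1 with algebraic multiplicity 2.
Eigenvector v = (0,1); generalized eigenvector w with (A-λI)w=v is (1,-3).
General solution: e^(t)[c_1·v + c_2·(t·v + w)].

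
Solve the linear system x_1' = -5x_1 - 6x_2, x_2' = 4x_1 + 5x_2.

x_1(t) = -C_1e^(t) + 3C_2e^(-t), x_2(t) = C_1e^(t) - 2C_2e^(-t)

Coefficient matrix A = [[-5, -6], [4, 5]].
Characteristic polynomial det(A - λI) = λ^2 - 1 = 0.
Eigenvalues λ = 1, -1.
For λ=1: (A-λI) row 1 is [-6, -6], so an eigenvector is (-1, 1).
For λ=-1: (A-λI) row 1 is [-4, -6], so an eigenvector is (3, -2).
General solution: C_1e^(t)(-1,1) + C_2e^(-t)(3,-2).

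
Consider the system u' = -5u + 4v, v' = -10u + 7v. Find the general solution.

u(t) = c_1e^(t)sin(2t) - c_1e^(t)cos(2t) - c_2e^(t)sin(2t) - c_2e^(t)cos(2t), v(t) = 2c_1e^(t)sin(2t) - c_1e^(t)cos(2t) - c_2e^(t)sin(2t) - 2c_2e^(t)cos(2t)

Coefficient matrix A = [[-5, 4], [-10, 7]].
Characteristic polynomial det(A - λI) = λ^2 - 2λ + 5 = 0.
Eigenvalues λ = 1 ± 2i (complex conjugate pair).
For λ=1+2i: an eigenvector is (-1,-1) - i(1,2) = (-1 - i, -1 - 2i).
A real fundamental pair from Re and Im of e^((1+2i)t)v: X_1 = e^(t)(cos(2t)·(-1,-1) + sin(2t)·(1,2)), X_2 = e^(t)(sin(2t)·(-1,-1) - cos(2t)·(1,2)).
General solution: c_1X_1 + c_2X_2.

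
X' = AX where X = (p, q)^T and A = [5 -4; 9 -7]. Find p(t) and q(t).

p(t) = 2C_1e^(-t) + 2C_2te^(-t) + C_2e^(-t), q(t) = 3C_1e^(-t) + 3C_2te^(-t) + C_2e^(-t)

Coefficient matrix A = [[5, -4], [9, -7]].
Characteristic polynomial det(A - λI) = λ^2 + 2λ + 1 = 0.
Single eigenvalue λ = -1 with algebraic multiplicity 2.
Eigenvector v = (2,3); generalized eigenvector w with (A-λI)w=v is (1,1).
General solution: e^(-t)[C_1·v + C_2·(t·v + w)].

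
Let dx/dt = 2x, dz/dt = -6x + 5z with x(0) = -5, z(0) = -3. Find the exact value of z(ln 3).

1611

A = [[2,0],[-6,5]]; eigenvalues λ = 2, 5.
Eigenvectors: (-1,-2) for λ=2, (0,-1) for λ=5.
From the initial condition, c_1 = 5, c_2 = -7.
z(ln 3) = (5)(3^2)(-2) + (-7)(3^5)(-1) = 1611.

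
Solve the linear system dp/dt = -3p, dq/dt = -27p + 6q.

Coefficient matrix A = [[-3, 0], [-27, 6]].
Characteristic polynomial det(A - λI) = λ^2 - 3λ - 18 = 0.
Eigenvalues λ = -3, 6.
For λ=-3: (A-λI) row 2 is [-27, 9], so an eigenvector is (1, 3).
For λ=6: (A-λI) row 1 is [-9, 0], so an eigenvector is (0, 1).
General solution: K_1e^(-3t)(1,3) + K_2e^(6t)(0,1).

p(t) = K_1e^(-3t), q(t) = 3K_1e^(-3t) + K_2e^(6t)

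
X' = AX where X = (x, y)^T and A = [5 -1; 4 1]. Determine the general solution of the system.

x(t) = -K_1e^(3t) - K_2te^(3t) - K_2e^(3t), y(t) = -2K_1e^(3t) - 2K_2te^(3t) - K_2e^(3t)

Coefficient matrix A = [[5, -1], [4, 1]].
Characteristic polynomial det(A - λI) = λ^2 - 6λ + 9 = 0.
Single eigenvalue λ = 3 with algebraic multiplicity 2.
Eigenvector v = (-1,-2); generalized eigenvector w with (A-λI)w=v is (-1,-1).
General solution: e^(3t)[K_1·v + K_2·(t·v + w)].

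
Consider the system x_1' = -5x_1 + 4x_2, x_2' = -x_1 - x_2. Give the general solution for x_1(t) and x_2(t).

x_1(t) = -2c_1e^(-3t) - 2c_2te^(-3t) + c_2e^(-3t), x_2(t) = -c_1e^(-3t) - c_2te^(-3t)

Coefficient matrix A = [[-5, 4], [-1, -1]].
Characteristic polynomial det(A - λI) = λ^2 + 6λ + 9 = 0.
Single eigenvalue λ = -3 with algebraic multiplicity 2.
Eigenvector v = (-2,-1); generalized eigenvector w with (A-λI)w=v is (1,0).
General solution: e^(-3t)[c_1·v + c_2·(t·v + w)].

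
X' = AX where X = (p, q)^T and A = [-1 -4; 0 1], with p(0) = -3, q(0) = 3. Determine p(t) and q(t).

p(t) = -6e^(t) + 3e^(-t), q(t) = 3e^(t)

Coefficient matrix A = [[-1, -4], [0, 1]].
Characteristic polynomial det(A - λI) = λ^2 - 1 = 0.
Eigenvalues λ = -1, 1.
For λ=-1: (A-λI) row 1 is [0, -4], so an eigenvector is (-1, 0).
For λ=1: (A-λI) row 1 is [-2, -4], so an eigenvector is (-2, 1).
General solution: c_1e^(-t)(-1,0) + c_2e^(t)(-2,1).
Applying p(0)=-3, q(0)=3 gives c_1=-3, c_2=3.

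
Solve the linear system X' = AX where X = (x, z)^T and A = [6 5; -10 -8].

Coefficient matrix A = [[6, 5], [-10, -8]].
Characteristic polynomial det(A - λI) = λ^2 + 2λ + 2 = 0.
Eigenvalues λ = -1 ± i (complex conjugate pair).
For λ=-1+i: an eigenvector is (2,-3) - i(-1,1) = (2 + i, -3 - i).
A real fundamental pair from Re and Im of e^((-1+i)t)v: X_1 = e^(-t)(cos(t)·(2,-3) + sin(t)·(-1,1)), X_2 = e^(-t)(sin(t)·(2,-3) - cos(t)·(-1,1)).
General solution: c_1X_1 + c_2X_2.

x(t) = -c_1e^(-t)sin(t) + 2c_1e^(-t)cos(t) + 2c_2e^(-t)sin(t) + c_2e^(-t)cos(t), z(t) = c_1e^(-t)sin(t) - 3c_1e^(-t)cos(t) - 3c_2e^(-t)sin(t) - c_2e^(-t)cos(t)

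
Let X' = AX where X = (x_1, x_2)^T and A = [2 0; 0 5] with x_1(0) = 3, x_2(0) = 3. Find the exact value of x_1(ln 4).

A = [[2,0],[0,5]]; eigenvalues λ = 5, 2.
Eigenvectors: (0,1) for λ=5, (-1,0) for λ=2.
From the initial condition, c_1 = 3, c_2 = -3.
x_1(ln 4) = (3)(4^5)(0) + (-3)(4^2)(-1) = 48.

48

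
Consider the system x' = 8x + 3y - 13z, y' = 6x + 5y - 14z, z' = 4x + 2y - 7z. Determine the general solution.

x(t) = c_1e^(2t) + 2c_2e^(3t) + c_3e^(t), y(t) = -2c_1e^(2t) + c_2e^(3t) + 2c_3e^(t), z(t) = c_2e^(3t) + c_3e^(t)

Coefficient matrix A = [[8, 3, -13], [6, 5, -14], [4, 2, -7]].
det(A - λI) = 0 gives eigenvalues λ = 2, 3, 1.
For λ=2: eigenvector (1,-2,0).
For λ=3: eigenvector (2,1,1).
For λ=1: eigenvector (1,2,1).
General solution: c_1e^(2t)(1,-2,0) + c_2e^(3t)(2,1,1) + c_3e^(t)(1,2,1).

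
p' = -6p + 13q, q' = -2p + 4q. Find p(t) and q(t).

p(t) = 2K_1e^(-t)sin(t) - 3K_1e^(-t)cos(t) - 3K_2e^(-t)sin(t) - 2K_2e^(-t)cos(t), q(t) = K_1e^(-t)sin(t) - K_1e^(-t)cos(t) - K_2e^(-t)sin(t) - K_2e^(-t)cos(t)

Coefficient matrix A = [[-6, 13], [-2, 4]].
Characteristic polynomial det(A - λI) = λ^2 + 2λ + 2 = 0.
Eigenvalues λ = -1 ± i (complex conjugate pair).
For λ=-1+i: an eigenvector is (-3,-1) - i(2,1) = (-3 - 2i, -1 - i).
A real fundamental pair from Re and Im of e^((-1+i)t)v: X_1 = e^(-t)(cos(t)·(-3,-1) + sin(t)·(2,1)), X_2 = e^(-t)(sin(t)·(-3,-1) - cos(t)·(2,1)).
General solution: K_1X_1 + K_2X_2.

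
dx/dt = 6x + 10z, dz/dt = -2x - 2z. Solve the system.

Coefficient matrix A = [[6, 10], [-2, -2]].
Characteristic polynomial det(A - λI) = λ^2 - 4λ + 8 = 0.
Eigenvalues λ = 2 ± 2i (complex conjugate pair).
For λ=2+2i: an eigenvector is (1,0) - i(2,-1) = (1 - 2i, 0 + i).
A real fundamental pair from Re and Im of e^((2+2i)t)v: X_1 = e^(2t)(cos(2t)·(1,0) + sin(2t)·(2,-1)), X_2 = e^(2t)(sin(2t)·(1,0) - cos(2t)·(2,-1)).
General solution: C_1X_1 + C_2X_2.

x(t) = 2C_1e^(2t)sin(2t) + C_1e^(2t)cos(2t) + C_2e^(2t)sin(2t) - 2C_2e^(2t)cos(2t), z(t) = -C_1e^(2t)sin(2t) + C_2e^(2t)cos(2t)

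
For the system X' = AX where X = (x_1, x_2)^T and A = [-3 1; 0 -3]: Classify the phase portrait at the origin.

A = [[-3,1],[0,-3]]; det(A-λI) = λ^2 + 6λ + 9.
repeated λ = -3 with a single eigenvector.

stable improper node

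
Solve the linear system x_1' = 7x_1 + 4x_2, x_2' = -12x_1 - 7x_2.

Coefficient matrix A = [[7, 4], [-12, -7]].
Characteristic polynomial det(A - λI) = λ^2 - 1 = 0.
Eigenvalues λ = 1, -1.
For λ=1: (A-λI) row 1 is [6, 4], so an eigenvector is (2, -3).
For λ=-1: (A-λI) row 1 is [8, 4], so an eigenvector is (1, -2).
General solution: c_1e^(t)(2,-3) + c_2e^(-t)(1,-2).

x_1(t) = 2c_1e^(t) + c_2e^(-t), x_2(t) = -3c_1e^(t) - 2c_2e^(-t)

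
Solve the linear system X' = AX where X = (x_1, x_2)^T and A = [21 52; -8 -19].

Coefficient matrix A = [[21, 52], [-8, -19]].
Characteristic polynomial det(A - λI) = λ^2 - 2λ + 17 = 0.
Eigenvalues λ = 1 ± 4i (complex conjugate pair).
For λ=1+4i: an eigenvector is (2,-1) - i(-3,1) = (2 + 3i, -1 - i).
A real fundamental pair from Re and Im of e^((1+4i)t)v: X_1 = e^(t)(cos(4t)·(2,-1) + sin(4t)·(-3,1)), X_2 = e^(t)(sin(4t)·(2,-1) - cos(4t)·(-3,1)).
General solution: K_1X_1 + K_2X_2.

x_1(t) = -3K_1e^(t)sin(4t) + 2K_1e^(t)cos(4t) + 2K_2e^(t)sin(4t) + 3K_2e^(t)cos(4t), x_2(t) = K_1e^(t)sin(4t) - K_1e^(t)cos(4t) - K_2e^(t)sin(4t) - K_2e^(t)cos(4t)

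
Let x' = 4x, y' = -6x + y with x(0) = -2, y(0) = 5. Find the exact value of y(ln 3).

A = [[4,0],[-6,1]]; eigenvalues λ = 4, 1.
Eigenvectors: (1,-2) for λ=4, (0,1) for λ=1.
From the initial condition, c_1 = -2, c_2 = 1.
y(ln 3) = (-2)(3^4)(-2) + (1)(3^1)(1) = 327.

327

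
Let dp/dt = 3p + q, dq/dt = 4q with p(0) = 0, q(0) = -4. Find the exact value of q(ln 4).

A = [[3,1],[0,4]]; eigenvalues λ = 3, 4.
Eigenvectors: (-1,0) for λ=3, (1,1) for λ=4.
From the initial condition, c_1 = -4, c_2 = -4.
q(ln 4) = (-4)(4^3)(0) + (-4)(4^4)(1) = -1024.

-1024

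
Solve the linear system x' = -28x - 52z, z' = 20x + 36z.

Coefficient matrix A = [[-28, -52], [20, 36]].
Characteristic polynomial det(A - λI) = λ^2 - 8λ + 32 = 0.
Eigenvalues λ = 4 ± 4i (complex conjugate pair).
For λ=4+4i: an eigenvector is (2,-1) - i(-3,2) = (2 + 3i, -1 - 2i).
A real fundamental pair from Re and Im of e^((4+4i)t)v: X_1 = e^(4t)(cos(4t)·(2,-1) + sin(4t)·(-3,2)), X_2 = e^(4t)(sin(4t)·(2,-1) - cos(4t)·(-3,2)).
General solution: K_1X_1 + K_2X_2.

x(t) = -3K_1e^(4t)sin(4t) + 2K_1e^(4t)cos(4t) + 2K_2e^(4t)sin(4t) + 3K_2e^(4t)cos(4t), z(t) = 2K_1e^(4t)sin(4t) - K_1e^(4t)cos(4t) - K_2e^(4t)sin(4t) - 2K_2e^(4t)cos(4t)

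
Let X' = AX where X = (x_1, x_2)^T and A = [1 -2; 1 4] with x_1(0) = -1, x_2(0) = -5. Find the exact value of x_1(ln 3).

189

A = [[1,-2],[1,4]]; eigenvalues λ = 2, 3.
Eigenvectors: (2,-1) for λ=2, (-1,1) for λ=3.
From the initial condition, c_1 = -6, c_2 = -11.
x_1(ln 3) = (-6)(3^2)(2) + (-11)(3^3)(-1) = 189.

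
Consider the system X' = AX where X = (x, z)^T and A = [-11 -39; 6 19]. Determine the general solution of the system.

x(t) = -2C_1e^(4t)sin(3t) + 3C_1e^(4t)cos(3t) + 3C_2e^(4t)sin(3t) + 2C_2e^(4t)cos(3t), z(t) = C_1e^(4t)sin(3t) - C_1e^(4t)cos(3t) - C_2e^(4t)sin(3t) - C_2e^(4t)cos(3t)

Coefficient matrix A = [[-11, -39], [6, 19]].
Characteristic polynomial det(A - λI) = λ^2 - 8λ + 25 = 0.
Eigenvalues λ = 4 ± 3i (complex conjugate pair).
For λ=4+3i: an eigenvector is (3,-1) - i(-2,1) = (3 + 2i, -1 - i).
A real fundamental pair from Re and Im of e^((4+3i)t)v: X_1 = e^(4t)(cos(3t)·(3,-1) + sin(3t)·(-2,1)), X_2 = e^(4t)(sin(3t)·(3,-1) - cos(3t)·(-2,1)).
General solution: C_1X_1 + C_2X_2.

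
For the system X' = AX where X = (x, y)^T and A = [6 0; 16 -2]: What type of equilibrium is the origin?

saddle

A = [[6,0],[16,-2]]; det(A-λI) = λ^2 - 4λ - 12.
λ = 6, -2: opposite signs.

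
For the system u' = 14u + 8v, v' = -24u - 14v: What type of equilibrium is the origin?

A = [[14,8],[-24,-14]]; det(A-λI) = λ^2 - 4.
λ = -2, 2: opposite signs.

saddle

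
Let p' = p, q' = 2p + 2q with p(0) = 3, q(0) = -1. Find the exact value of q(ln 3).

A = [[1,0],[2,2]]; eigenvalues λ = 2, 1.
Eigenvectors: (0,1) for λ=2, (1,-2) for λ=1.
From the initial condition, c_1 = 5, c_2 = 3.
q(ln 3) = (5)(3^2)(1) + (3)(3^1)(-2) = 27.

27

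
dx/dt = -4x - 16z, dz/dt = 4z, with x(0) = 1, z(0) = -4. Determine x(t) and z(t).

x(t) = 8e^(4t) - 7e^(-4t), z(t) = -4e^(4t)

Coefficient matrix A = [[-4, -16], [0, 4]].
Characteristic polynomial det(A - λI) = λ^2 - 16 = 0.
Eigenvalues λ = -4, 4.
For λ=-4: (A-λI) row 1 is [0, -16], so an eigenvector is (1, 0).
For λ=4: (A-λI) row 1 is [-8, -16], so an eigenvector is (-2, 1).
General solution: K_1e^(-4t)(1,0) + K_2e^(4t)(-2,1).
Applying x(0)=1, z(0)=-4 gives K_1=-7, K_2=-4.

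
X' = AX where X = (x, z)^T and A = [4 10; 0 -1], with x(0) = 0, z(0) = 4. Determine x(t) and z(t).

Coefficient matrix A = [[4, 10], [0, -1]].
Characteristic polynomial det(A - λI) = λ^2 - 3λ - 4 = 0.
Eigenvalues λ = 4, -1.
For λ=4: (A-λI) row 1 is [0, 10], so an eigenvector is (1, 0).
For λ=-1: (A-λI) row 1 is [5, 10], so an eigenvector is (-2, 1).
General solution: c_1e^(4t)(1,0) + c_2e^(-t)(-2,1).
Applying x(0)=0, z(0)=4 gives c_1=8, c_2=4.

x(t) = 8e^(4t) - 8e^(-t), z(t) = 4e^(-t)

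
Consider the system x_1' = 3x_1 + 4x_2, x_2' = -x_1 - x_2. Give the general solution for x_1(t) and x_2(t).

Coefficient matrix A = [[3, 4], [-1, -1]].
Characteristic polynomial det(A - λI) = λ^2 - 2λ + 1 = 0.
Single eigenvalue λ = 1 with algebraic multiplicity 2.
Eigenvector v = (2,-1); generalized eigenvector w with (A-λI)w=v is (1,0).
General solution: e^(t)[c_1·v + c_2·(t·v + w)].

x_1(t) = 2c_1e^(t) + 2c_2te^(t) + c_2e^(t), x_2(t) = -c_1e^(t) - c_2te^(t)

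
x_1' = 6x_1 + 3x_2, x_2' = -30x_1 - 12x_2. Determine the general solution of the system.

Coefficient matrix A = [[6, 3], [-30, -12]].
Characteristic polynomial det(A - λI) = λ^2 + 6λ + 18 = 0.
Eigenvalues λ = -3 ± 3i (complex conjugate pair).
For λ=-3+3i: an eigenvector is (0,-1) - i(-1,3) = (0 + i, -1 - 3i).
A real fundamental pair from Re and Im of e^((-3+3i)t)v: X_1 = e^(-3t)(cos(3t)·(0,-1) + sin(3t)·(-1,3)), X_2 = e^(-3t)(sin(3t)·(0,-1) - cos(3t)·(-1,3)).
General solution: c_1X_1 + c_2X_2.

x_1(t) = -c_1e^(-3t)sin(3t) + c_2e^(-3t)cos(3t), x_2(t) = 3c_1e^(-3t)sin(3t) - c_1e^(-3t)cos(3t) - c_2e^(-3t)sin(3t) - 3c_2e^(-3t)cos(3t)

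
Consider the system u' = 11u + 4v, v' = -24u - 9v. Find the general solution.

u(t) = C_1e^(3t) + C_2e^(-t), v(t) = -2C_1e^(3t) - 3C_2e^(-t)

Coefficient matrix A = [[11, 4], [-24, -9]].
Characteristic polynomial det(A - λI) = λ^2 - 2λ - 3 = 0.
Eigenvalues λ = 3, -1.
For λ=3: (A-λI) row 1 is [8, 4], so an eigenvector is (1, -2).
For λ=-1: (A-λI) row 1 is [12, 4], so an eigenvector is (1, -3).
General solution: C_1e^(3t)(1,-2) + C_2e^(-t)(1,-3).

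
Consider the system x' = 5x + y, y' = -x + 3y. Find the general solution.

x(t) = -C_1e^(4t) - C_2te^(4t) - 2C_2e^(4t), y(t) = C_1e^(4t) + C_2te^(4t) + C_2e^(4t)

Coefficient matrix A = [[5, 1], [-1, 3]].
Characteristic polynomial det(A - λI) = λ^2 - 8λ + 16 = 0.
Single eigenvalue λ = 4 with algebraic multiplicity 2.
Eigenvector v = (-1,1); generalized eigenvector w with (A-λI)w=v is (-2,1).
General solution: e^(4t)[C_1·v + C_2·(t·v + w)].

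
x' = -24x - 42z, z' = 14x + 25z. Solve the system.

x(t) = 3K_1e^(4t) + 2K_2e^(-3t), z(t) = -2K_1e^(4t) - K_2e^(-3t)

Coefficient matrix A = [[-24, -42], [14, 25]].
Characteristic polynomial det(A - λI) = λ^2 - λ - 12 = 0.
Eigenvalues λ = 4, -3.
For λ=4: (A-λI) row 1 is [-28, -42], so an eigenvector is (3, -2).
For λ=-3: (A-λI) row 1 is [-21, -42], so an eigenvector is (2, -1).
General solution: K_1e^(4t)(3,-2) + K_2e^(-3t)(2,-1).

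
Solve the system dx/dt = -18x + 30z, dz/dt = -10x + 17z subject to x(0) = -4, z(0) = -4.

Coefficient matrix A = [[-18, 30], [-10, 17]].
Characteristic polynomial det(A - λI) = λ^2 + λ - 6 = 0.
Eigenvalues λ = 2, -3.
For λ=2: (A-λI) row 1 is [-20, 30], so an eigenvector is (-3, -2).
For λ=-3: (A-λI) row 1 is [-15, 30], so an eigenvector is (-2, -1).
General solution: c_1e^(2t)(-3,-2) + c_2e^(-3t)(-2,-1).
Applying x(0)=-4, z(0)=-4 gives c_1=4, c_2=-4.

x(t) = -12e^(2t) + 8e^(-3t), z(t) = -8e^(2t) + 4e^(-3t)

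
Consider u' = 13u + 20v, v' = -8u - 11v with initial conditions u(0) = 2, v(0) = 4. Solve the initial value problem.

u(t) = 26e^(t)sin(4t) + 2e^(t)cos(4t), v(t) = -16e^(t)sin(4t) + 4e^(t)cos(4t)

Coefficient matrix A = [[13, 20], [-8, -11]].
Characteristic polynomial det(A - λI) = λ^2 - 2λ + 17 = 0.
Eigenvalues λ = 1 ± 4i (complex conjugate pair).
For λ=1+4i: an eigenvector is (-1,1) - i(2,-1) = (-1 - 2i, 1 + i).
A real fundamental pair from Re and Im of e^((1+4i)t)v: X_1 = e^(t)(cos(4t)·(-1,1) + sin(4t)·(2,-1)), X_2 = e^(t)(sin(4t)·(-1,1) - cos(4t)·(2,-1)).
General solution: c_1X_1 + c_2X_2.
Applying u(0)=2, v(0)=4 gives c_1=10, c_2=-6.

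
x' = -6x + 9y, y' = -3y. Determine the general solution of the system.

x(t) = -3c_1e^(-3t) + c_2e^(-6t), y(t) = -c_1e^(-3t)

Coefficient matrix A = [[-6, 9], [0, -3]].
Characteristic polynomial det(A - λI) = λ^2 + 9λ + 18 = 0.
Eigenvalues λ = -3, -6.
For λ=-3: (A-λI) row 1 is [-3, 9], so an eigenvector is (-3, -1).
For λ=-6: (A-λI) row 1 is [0, 9], so an eigenvector is (1, 0).
General solution: c_1e^(-3t)(-3,-1) + c_2e^(-6t)(1,0).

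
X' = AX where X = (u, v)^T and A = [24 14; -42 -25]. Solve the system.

Coefficient matrix A = [[24, 14], [-42, -25]].
Characteristic polynomial det(A - λI) = λ^2 + λ - 12 = 0.
Eigenvalues λ = -4, 3.
For λ=-4: (A-λI) row 1 is [28, 14], so an eigenvector is (1, -2).
For λ=3: (A-λI) row 1 is [21, 14], so an eigenvector is (-2, 3).
General solution: c_1e^(-4t)(1,-2) + c_2e^(3t)(-2,3).

u(t) = c_1e^(-4t) - 2c_2e^(3t), v(t) = -2c_1e^(-4t) + 3c_2e^(3t)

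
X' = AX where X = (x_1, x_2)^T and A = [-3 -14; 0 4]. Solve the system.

x_1(t) = c_1e^(-3t) + 2c_2e^(4t), x_2(t) = -c_2e^(4t)

Coefficient matrix A = [[-3, -14], [0, 4]].
Characteristic polynomial det(A - λI) = λ^2 - λ - 12 = 0.
Eigenvalues λ = -3, 4.
For λ=-3: (A-λI) row 1 is [0, -14], so an eigenvector is (1, 0).
For λ=4: (A-λI) row 1 is [-7, -14], so an eigenvector is (2, -1).
General solution: c_1e^(-3t)(1,0) + c_2e^(4t)(2,-1).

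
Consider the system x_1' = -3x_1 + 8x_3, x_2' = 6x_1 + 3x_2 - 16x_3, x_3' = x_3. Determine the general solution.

x_1(t) = K_1e^(-3t) + 2K_3e^(t), x_2(t) = -K_1e^(-3t) + K_2e^(3t) + 2K_3e^(t), x_3(t) = K_3e^(t)

Coefficient matrix A = [[-3, 0, 8], [6, 3, -16], [0, 0, 1]].
det(A - λI) = 0 gives eigenvalues λ = -3, 3, 1.
For λ=-3: eigenvector (1,-1,0).
For λ=3: eigenvector (0,1,0).
For λ=1: eigenvector (2,2,1).
General solution: K_1e^(-3t)(1,-1,0) + K_2e^(3t)(0,1,0) + K_3e^(t)(2,2,1).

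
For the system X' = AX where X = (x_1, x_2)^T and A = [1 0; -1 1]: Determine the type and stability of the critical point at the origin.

A = [[1,0],[-1,1]]; det(A-λI) = λ^2 - 2λ + 1.
repeated λ = 1 with a single eigenvector.

unstable improper node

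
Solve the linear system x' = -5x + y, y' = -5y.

Coefficient matrix A = [[-5, 1], [0, -5]].
Characteristic polynomial det(A - λI) = λ^2 + 10λ + 25 = 0.
Single eigenvalue λ = -5 with algebraic multiplicity 2.
Eigenvector v = (-1,0); generalized eigenvector w with (A-λI)w=v is (-2,-1).
General solution: e^(-5t)[c_1·v + c_2·(t·v + w)].

x(t) = -c_1e^(-5t) - c_2te^(-5t) - 2c_2e^(-5t), y(t) = -c_2e^(-5t)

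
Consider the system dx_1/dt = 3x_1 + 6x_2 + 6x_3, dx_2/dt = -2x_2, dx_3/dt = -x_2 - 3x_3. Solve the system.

x_1(t) = c_2e^(3t) - c_3e^(-3t), x_2(t) = c_1e^(-2t), x_3(t) = -c_1e^(-2t) + c_3e^(-3t)

Coefficient matrix A = [[3, 6, 6], [0, -2, 0], [0, -1, -3]].
det(A - λI) = 0 gives eigenvalues λ = -2, 3, -3.
For λ=-2: eigenvector (0,1,-1).
For λ=3: eigenvector (1,0,0).
For λ=-3: eigenvector (-1,0,1).
General solution: c_1e^(-2t)(0,1,-1) + c_2e^(3t)(1,0,0) + c_3e^(-3t)(-1,0,1).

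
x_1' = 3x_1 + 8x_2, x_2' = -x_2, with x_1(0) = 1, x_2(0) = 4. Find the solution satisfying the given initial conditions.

x_1(t) = 9e^(3t) - 8e^(-t), x_2(t) = 4e^(-t)

Coefficient matrix A = [[3, 8], [0, -1]].
Characteristic polynomial det(A - λI) = λ^2 - 2λ - 3 = 0.
Eigenvalues λ = -1, 3.
For λ=-1: (A-λI) row 1 is [4, 8], so an eigenvector is (2, -1).
For λ=3: (A-λI) row 1 is [0, 8], so an eigenvector is (-1, 0).
General solution: c_1e^(-t)(2,-1) + c_2e^(3t)(-1,0).
Applying x_1(0)=1, x_2(0)=4 gives c_1=-4, c_2=-9.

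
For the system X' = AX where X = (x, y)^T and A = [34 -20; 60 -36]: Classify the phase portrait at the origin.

A = [[34,-20],[60,-36]]; det(A-λI) = λ^2 + 2λ - 24.
λ = -6, 4: opposite signs.

saddle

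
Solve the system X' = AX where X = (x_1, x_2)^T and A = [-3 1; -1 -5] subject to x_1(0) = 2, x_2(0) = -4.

Coefficient matrix A = [[-3, 1], [-1, -5]].
Characteristic polynomial det(A - λI) = λ^2 + 8λ + 16 = 0.
Single eigenvalue λ = -4 with algebraic multiplicity 2.
Eigenvector v = (-1,1); generalized eigenvector w with (A-λI)w=v is (-3,2).
General solution: e^(-4t)[K_1·v + K_2·(t·v + w)].
Applying x_1(0)=2, x_2(0)=-4 gives K_1=-8, K_2=2.

x_1(t) = -2te^(-4t) + 2e^(-4t), x_2(t) = 2te^(-4t) - 4e^(-4t)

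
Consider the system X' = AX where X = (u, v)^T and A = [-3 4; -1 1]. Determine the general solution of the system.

Coefficient matrix A = [[-3, 4], [-1, 1]].
Characteristic polynomial det(A - λI) = λ^2 + 2λ + 1 = 0.
Single eigenvalue λ = -1 with algebraic multiplicity 2.
Eigenvector v = (-2,-1); generalized eigenvector w with (A-λI)w=v is (-1,-1).
General solution: e^(-t)[K_1·v + K_2·(t·v + w)].

u(t) = -2K_1e^(-t) - 2K_2te^(-t) - K_2e^(-t), v(t) = -K_1e^(-t) - K_2te^(-t) - K_2e^(-t)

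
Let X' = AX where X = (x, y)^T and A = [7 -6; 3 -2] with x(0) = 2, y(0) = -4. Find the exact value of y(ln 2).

76

A = [[7,-6],[3,-2]]; eigenvalues λ = 4, 1.
Eigenvectors: (2,1) for λ=4, (1,1) for λ=1.
From the initial condition, c_1 = 6, c_2 = -10.
y(ln 2) = (6)(2^4)(1) + (-10)(2^1)(1) = 76.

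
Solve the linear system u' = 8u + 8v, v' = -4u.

Coefficient matrix A = [[8, 8], [-4, 0]].
Characteristic polynomial det(A - λI) = λ^2 - 8λ + 32 = 0.
Eigenvalues λ = 4 ± 4i (complex conjugate pair).
For λ=4+4i: an eigenvector is (-1,0) - i(-1,1) = (-1 + i, 0 - i).
A real fundamental pair from Re and Im of e^((4+4i)t)v: X_1 = e^(4t)(cos(4t)·(-1,0) + sin(4t)·(-1,1)), X_2 = e^(4t)(sin(4t)·(-1,0) - cos(4t)·(-1,1)).
General solution: c_1X_1 + c_2X_2.

u(t) = -c_1e^(4t)sin(4t) - c_1e^(4t)cos(4t) - c_2e^(4t)sin(4t) + c_2e^(4t)cos(4t), v(t) = c_1e^(4t)sin(4t) - c_2e^(4t)cos(4t)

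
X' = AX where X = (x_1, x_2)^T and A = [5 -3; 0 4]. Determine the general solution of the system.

x_1(t) = 3C_1e^(4t) + C_2e^(5t), x_2(t) = C_1e^(4t)

Coefficient matrix A = [[5, -3], [0, 4]].
Characteristic polynomial det(A - λI) = λ^2 - 9λ + 20 = 0.
Eigenvalues λ = 4, 5.
For λ=4: (A-λI) row 1 is [1, -3], so an eigenvector is (3, 1).
For λ=5: (A-λI) row 1 is [0, -3], so an eigenvector is (1, 0).
General solution: C_1e^(4t)(3,1) + C_2e^(5t)(1,0).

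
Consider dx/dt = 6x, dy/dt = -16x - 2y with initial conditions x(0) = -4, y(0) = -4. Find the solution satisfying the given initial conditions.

Coefficient matrix A = [[6, 0], [-16, -2]].
Characteristic polynomial det(A - λI) = λ^2 - 4λ - 12 = 0.
Eigenvalues λ = 6, -2.
For λ=6: (A-λI) row 2 is [-16, -8], so an eigenvector is (-1, 2).
For λ=-2: (A-λI) row 1 is [8, 0], so an eigenvector is (0, -1).
General solution: C_1e^(6t)(-1,2) + C_2e^(-2t)(0,-1).
Applying x(0)=-4, y(0)=-4 gives C_1=4, C_2=12.

x(t) = -4e^(6t), y(t) = 8e^(6t) - 12e^(-2t)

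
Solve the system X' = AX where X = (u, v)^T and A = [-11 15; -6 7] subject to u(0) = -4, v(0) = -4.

Coefficient matrix A = [[-11, 15], [-6, 7]].
Characteristic polynomial det(A - λI) = λ^2 + 4λ + 13 = 0.
Eigenvalues λ = -2 ± 3i (complex conjugate pair).
For λ=-2+3i: an eigenvector is (2,1) - i(-1,-1) = (2 + i, 1 + i).
A real fundamental pair from Re and Im of e^((-2+3i)t)v: X_1 = e^(-2t)(cos(3t)·(2,1) + sin(3t)·(-1,-1)), X_2 = e^(-2t)(sin(3t)·(2,1) - cos(3t)·(-1,-1)).
General solution: K_1X_1 + K_2X_2.
Applying u(0)=-4, v(0)=-4 gives K_1=0, K_2=-4.

u(t) = -8e^(-2t)sin(3t) - 4e^(-2t)cos(3t), v(t) = -4e^(-2t)sin(3t) - 4e^(-2t)cos(3t)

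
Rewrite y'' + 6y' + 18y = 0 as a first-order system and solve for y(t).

Let x_1 = y, x_2 = y'. Then x_1' = x_2 and x_2' = -18x_1 - 6x_2.
A = [[0,1],[-18,-6]]; det(A-λI) = λ^2 + 6λ + 18.
Eigenvalues λ = -3 ± 3i.

y(t) = c_1e^(-3t)cos(3t) + c_2e^(-3t)sin(3t)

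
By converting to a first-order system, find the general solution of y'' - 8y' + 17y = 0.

Let x_1 = y, x_2 = y'. Then x_1' = x_2 and x_2' = -17x_1 + 8x_2.
A = [[0,1],[-17,8]]; det(A-λI) = λ^2 - 8λ + 17.
Eigenvalues λ = 4 ± i.

y(t) = c_1e^(4t)cos(t) + c_2e^(4t)sin(t)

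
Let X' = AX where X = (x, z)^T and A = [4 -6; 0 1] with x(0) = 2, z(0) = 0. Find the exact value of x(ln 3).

A = [[4,-6],[0,1]]; eigenvalues λ = 1, 4.
Eigenvectors: (2,1) for λ=1, (-1,0) for λ=4.
From the initial condition, c_1 = 0, c_2 = -2.
x(ln 3) = (0)(3^1)(2) + (-2)(3^4)(-1) = 162.

162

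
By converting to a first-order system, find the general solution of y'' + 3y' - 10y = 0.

Let x_1 = y, x_2 = y'. Then x_1' = x_2 and x_2' = 10x_1 - 3x_2.
A = [[0,1],[10,-3]]; det(A-λI) = λ^2 + 3λ - 10.
Eigenvalues λ = -5, 2 with eigenvectors (1,-5), (1,2).

y(t) = C_1e^(-5t) + C_2e^(2t)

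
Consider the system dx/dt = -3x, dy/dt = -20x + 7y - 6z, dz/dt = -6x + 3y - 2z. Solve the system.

x(t) = K_1e^(-3t), y(t) = 2K_1e^(-3t) + 2K_2e^(4t) - K_3e^(t), z(t) = K_2e^(4t) - K_3e^(t)

Coefficient matrix A = [[-3, 0, 0], [-20, 7, -6], [-6, 3, -2]].
det(A - λI) = 0 gives eigenvalues λ = -3, 4, 1.
For λ=-3: eigenvector (1,2,0).
For λ=4: eigenvector (0,2,1).
For λ=1: eigenvector (0,-1,-1).
General solution: K_1e^(-3t)(1,2,0) + K_2e^(4t)(0,2,1) + K_3e^(t)(0,-1,-1).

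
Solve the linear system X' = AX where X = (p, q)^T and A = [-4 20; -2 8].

p(t) = -K_1e^(2t)sin(2t) - 3K_1e^(2t)cos(2t) - 3K_2e^(2t)sin(2t) + K_2e^(2t)cos(2t), q(t) = -K_1e^(2t)cos(2t) - K_2e^(2t)sin(2t)

Coefficient matrix A = [[-4, 20], [-2, 8]].
Characteristic polynomial det(A - λI) = λ^2 - 4λ + 8 = 0.
Eigenvalues λ = 2 ± 2i (complex conjugate pair).
For λ=2+2i: an eigenvector is (-3,-1) - i(-1,0) = (-3 + i, -1).
A real fundamental pair from Re and Im of e^((2+2i)t)v: X_1 = e^(2t)(cos(2t)·(-3,-1) + sin(2t)·(-1,0)), X_2 = e^(2t)(sin(2t)·(-3,-1) - cos(2t)·(-1,0)).
General solution: K_1X_1 + K_2X_2.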